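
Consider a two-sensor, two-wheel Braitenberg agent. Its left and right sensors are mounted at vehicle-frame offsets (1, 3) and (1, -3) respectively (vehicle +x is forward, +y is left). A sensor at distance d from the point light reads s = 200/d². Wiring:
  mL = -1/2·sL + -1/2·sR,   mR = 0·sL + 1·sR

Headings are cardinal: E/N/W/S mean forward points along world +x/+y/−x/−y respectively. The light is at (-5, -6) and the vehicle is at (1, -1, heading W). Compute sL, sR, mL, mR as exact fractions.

200/29 200/89 -11800/2581 200/89

left sensor world pos  = (0, -4); dL² = 29
right sensor world pos = (0, 2); dR² = 89
sL = 200/29 = 200/29
sR = 200/89 = 200/89
mL = -1/2·sL + -1/2·sR = -11800/2581
mR = 0·sL + 1·sR = 200/89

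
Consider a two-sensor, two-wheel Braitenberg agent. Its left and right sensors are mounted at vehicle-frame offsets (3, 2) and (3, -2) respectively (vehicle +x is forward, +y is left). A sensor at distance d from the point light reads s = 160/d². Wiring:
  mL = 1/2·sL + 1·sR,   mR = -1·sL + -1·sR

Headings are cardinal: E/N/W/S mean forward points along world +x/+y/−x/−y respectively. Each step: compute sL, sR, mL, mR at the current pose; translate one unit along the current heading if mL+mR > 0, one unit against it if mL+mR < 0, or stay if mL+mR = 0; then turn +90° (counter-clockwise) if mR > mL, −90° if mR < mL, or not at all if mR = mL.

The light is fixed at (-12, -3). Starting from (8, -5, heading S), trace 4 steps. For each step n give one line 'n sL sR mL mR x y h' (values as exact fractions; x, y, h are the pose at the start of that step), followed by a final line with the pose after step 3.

0 160/509 160/349 109360/177641 -137280/177641 8 -5 S
1 80/149 16/29 3544/4321 -4704/4321 8 -4 W
2 32/73 160/533 20208/38909 -28736/38909 9 -4 N
3 5/18 10/37 545/1332 -365/666 9 -5 E
final 8 -5 S

n=0: pose=(8,-5,S); sL=160/509, sR=160/349; mL=109360/177641, mR=-137280/177641; mL+mR=-80/509 → advance -1; mR−mL=-246640/177641 → turn -1·90°
n=1: pose=(8,-4,W); sL=80/149, sR=16/29; mL=3544/4321, mR=-4704/4321; mL+mR=-40/149 → advance -1; mR−mL=-8248/4321 → turn -1·90°
n=2: pose=(9,-4,N); sL=32/73, sR=160/533; mL=20208/38909, mR=-28736/38909; mL+mR=-16/73 → advance -1; mR−mL=-48944/38909 → turn -1·90°
n=3: pose=(9,-5,E); sL=5/18, sR=10/37; mL=545/1332, mR=-365/666; mL+mR=-5/36 → advance -1; mR−mL=-425/444 → turn -1·90°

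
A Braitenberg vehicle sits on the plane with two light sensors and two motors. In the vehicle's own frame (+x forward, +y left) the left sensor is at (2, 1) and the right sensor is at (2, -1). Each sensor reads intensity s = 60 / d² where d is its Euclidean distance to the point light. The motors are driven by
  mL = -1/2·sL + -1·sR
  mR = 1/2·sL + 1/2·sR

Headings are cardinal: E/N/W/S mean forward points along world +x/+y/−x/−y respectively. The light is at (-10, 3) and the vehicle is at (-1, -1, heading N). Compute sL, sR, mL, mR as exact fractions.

left sensor world pos  = (-2, 1); dL² = 68
right sensor world pos = (0, 1); dR² = 104
sL = 60/68 = 15/17
sR = 60/104 = 15/26
mL = -1/2·sL + -1·sR = -225/221
mR = 1/2·sL + 1/2·sR = 645/884

15/17 15/26 -225/221 645/884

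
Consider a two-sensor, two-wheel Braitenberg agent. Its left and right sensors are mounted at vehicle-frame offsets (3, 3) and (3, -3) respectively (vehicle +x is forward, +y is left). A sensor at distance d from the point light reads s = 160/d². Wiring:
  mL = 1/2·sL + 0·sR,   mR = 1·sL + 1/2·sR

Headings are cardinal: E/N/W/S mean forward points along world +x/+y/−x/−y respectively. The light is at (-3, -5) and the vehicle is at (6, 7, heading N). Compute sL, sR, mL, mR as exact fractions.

160/261 160/369 80/261 2960/3567

left sensor world pos  = (3, 10); dL² = 261
right sensor world pos = (9, 10); dR² = 369
sL = 160/261 = 160/261
sR = 160/369 = 160/369
mL = 1/2·sL + 0·sR = 80/261
mR = 1·sL + 1/2·sR = 2960/3567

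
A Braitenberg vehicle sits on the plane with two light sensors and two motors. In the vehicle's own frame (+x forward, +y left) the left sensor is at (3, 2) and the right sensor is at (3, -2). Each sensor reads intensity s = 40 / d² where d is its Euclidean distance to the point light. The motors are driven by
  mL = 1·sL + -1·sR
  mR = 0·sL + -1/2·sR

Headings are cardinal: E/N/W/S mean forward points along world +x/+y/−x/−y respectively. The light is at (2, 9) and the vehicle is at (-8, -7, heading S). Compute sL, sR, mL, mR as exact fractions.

left sensor world pos  = (-6, -10); dL² = 425
right sensor world pos = (-10, -10); dR² = 505
sL = 40/425 = 8/85
sR = 40/505 = 8/101
mL = 1·sL + -1·sR = 128/8585
mR = 0·sL + -1/2·sR = -4/101

8/85 8/101 128/8585 -4/101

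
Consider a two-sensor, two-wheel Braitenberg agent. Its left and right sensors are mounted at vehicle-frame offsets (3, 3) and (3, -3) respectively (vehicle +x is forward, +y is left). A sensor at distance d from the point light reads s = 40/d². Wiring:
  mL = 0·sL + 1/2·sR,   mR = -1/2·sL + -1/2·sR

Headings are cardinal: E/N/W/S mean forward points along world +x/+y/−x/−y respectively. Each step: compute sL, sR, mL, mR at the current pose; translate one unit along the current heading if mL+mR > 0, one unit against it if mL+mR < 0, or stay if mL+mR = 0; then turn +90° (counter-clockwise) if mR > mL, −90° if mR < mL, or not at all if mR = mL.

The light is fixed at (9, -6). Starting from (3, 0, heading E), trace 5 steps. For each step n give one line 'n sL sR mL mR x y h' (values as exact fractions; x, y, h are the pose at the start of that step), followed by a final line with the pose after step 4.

n=0: pose=(3,0,E); sL=4/9, sR=20/9; mL=10/9, mR=-4/3; mL+mR=-2/9 → advance -1; mR−mL=-22/9 → turn -1·90°
n=1: pose=(2,0,S); sL=8/5, sR=40/109; mL=20/109, mR=-536/545; mL+mR=-4/5 → advance -1; mR−mL=-636/545 → turn -1·90°
n=2: pose=(2,1,W); sL=10/29, sR=1/5; mL=1/10, mR=-79/290; mL+mR=-5/29 → advance -1; mR−mL=-54/145 → turn -1·90°
n=3: pose=(3,1,N); sL=40/181, sR=40/109; mL=20/109, mR=-5800/19729; mL+mR=-20/181 → advance -1; mR−mL=-9420/19729 → turn -1·90°
n=4: pose=(3,0,E); sL=4/9, sR=20/9; mL=10/9, mR=-4/3; mL+mR=-2/9 → advance -1; mR−mL=-22/9 → turn -1·90°

0 4/9 20/9 10/9 -4/3 3 0 E
1 8/5 40/109 20/109 -536/545 2 0 S
2 10/29 1/5 1/10 -79/290 2 1 W
3 40/181 40/109 20/109 -5800/19729 3 1 N
4 4/9 20/9 10/9 -4/3 3 0 E
final 2 0 S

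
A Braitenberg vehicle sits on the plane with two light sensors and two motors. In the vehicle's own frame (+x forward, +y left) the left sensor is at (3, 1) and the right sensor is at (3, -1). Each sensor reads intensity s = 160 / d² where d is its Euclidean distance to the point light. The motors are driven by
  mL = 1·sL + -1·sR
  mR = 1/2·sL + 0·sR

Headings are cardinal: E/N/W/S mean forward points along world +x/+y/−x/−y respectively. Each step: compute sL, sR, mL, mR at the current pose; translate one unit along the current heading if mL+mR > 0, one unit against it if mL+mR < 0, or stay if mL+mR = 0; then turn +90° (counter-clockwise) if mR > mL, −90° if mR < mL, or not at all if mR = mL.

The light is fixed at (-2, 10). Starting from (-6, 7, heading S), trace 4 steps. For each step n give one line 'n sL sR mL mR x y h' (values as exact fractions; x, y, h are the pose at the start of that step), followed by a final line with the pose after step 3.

0 32/9 160/61 512/549 16/9 -6 7 S
1 16 80/13 128/13 8 -6 6 E
2 160/53 32/13 384/689 80/53 -5 6 S
3 10 40/9 50/9 5 -5 5 E
final -4 5 S

n=0: pose=(-6,7,S); sL=32/9, sR=160/61; mL=512/549, mR=16/9; mL+mR=496/183 → advance +1; mR−mL=464/549 → turn +1·90°
n=1: pose=(-6,6,E); sL=16, sR=80/13; mL=128/13, mR=8; mL+mR=232/13 → advance +1; mR−mL=-24/13 → turn -1·90°
n=2: pose=(-5,6,S); sL=160/53, sR=32/13; mL=384/689, mR=80/53; mL+mR=1424/689 → advance +1; mR−mL=656/689 → turn +1·90°
n=3: pose=(-5,5,E); sL=10, sR=40/9; mL=50/9, mR=5; mL+mR=95/9 → advance +1; mR−mL=-5/9 → turn -1·90°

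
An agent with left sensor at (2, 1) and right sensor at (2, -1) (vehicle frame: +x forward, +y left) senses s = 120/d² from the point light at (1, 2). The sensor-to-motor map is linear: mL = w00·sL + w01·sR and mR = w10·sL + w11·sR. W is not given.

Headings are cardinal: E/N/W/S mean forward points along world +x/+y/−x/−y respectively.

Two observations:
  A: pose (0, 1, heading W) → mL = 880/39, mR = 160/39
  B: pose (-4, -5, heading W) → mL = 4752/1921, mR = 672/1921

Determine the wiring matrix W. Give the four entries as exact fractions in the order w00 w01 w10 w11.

1 1 -1 1

obs A: pose=(0,1,W) → sL=120/13, sR=40/3, mL=880/39, mR=160/39
obs B: pose=(-4,-5,W) → sL=120/113, sR=24/17, mL=4752/1921, mR=672/1921
sensor matrix S = [[120/13, 40/3], [120/113, 24/17]]; det S = -28160/24973
solve [mL_A; mL_B] = S·[w00; w01] and [mR_A; mR_B] = S·[w10; w11]:
  w00 = 1, w01 = 1, w10 = -1, w11 = 1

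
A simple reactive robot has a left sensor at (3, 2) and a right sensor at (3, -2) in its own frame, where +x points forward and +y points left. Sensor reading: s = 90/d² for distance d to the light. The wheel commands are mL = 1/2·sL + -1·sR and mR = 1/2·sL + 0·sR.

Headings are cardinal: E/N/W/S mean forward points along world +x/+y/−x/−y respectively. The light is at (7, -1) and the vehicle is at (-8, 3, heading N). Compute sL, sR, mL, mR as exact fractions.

left sensor world pos  = (-10, 6); dL² = 338
right sensor world pos = (-6, 6); dR² = 218
sL = 90/338 = 45/169
sR = 90/218 = 45/109
mL = 1/2·sL + -1·sR = -10305/36842
mR = 1/2·sL + 0·sR = 45/338

45/169 45/109 -10305/36842 45/338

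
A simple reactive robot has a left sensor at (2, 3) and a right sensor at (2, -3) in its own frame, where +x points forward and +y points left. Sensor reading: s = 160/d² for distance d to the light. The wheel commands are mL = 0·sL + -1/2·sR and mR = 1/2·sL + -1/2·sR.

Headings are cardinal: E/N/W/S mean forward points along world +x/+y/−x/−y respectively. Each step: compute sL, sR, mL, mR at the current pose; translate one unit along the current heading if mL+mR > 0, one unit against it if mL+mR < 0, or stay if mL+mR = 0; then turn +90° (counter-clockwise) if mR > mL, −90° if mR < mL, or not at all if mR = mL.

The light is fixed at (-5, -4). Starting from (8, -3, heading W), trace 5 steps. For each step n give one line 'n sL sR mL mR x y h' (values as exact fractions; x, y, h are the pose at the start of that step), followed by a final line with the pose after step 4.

0 32/25 160/137 -80/137 192/3425 8 -3 W
1 16/29 80/61 -40/61 -672/1769 9 -3 S
2 160/281 160/257 -80/257 -1920/72217 9 -2 E
3 40/29 10/17 -5/17 195/493 8 -2 N
4 160/121 160/157 -80/157 2880/18997 8 -1 W
final 9 -1 S

n=0: pose=(8,-3,W); sL=32/25, sR=160/137; mL=-80/137, mR=192/3425; mL+mR=-1808/3425 → advance -1; mR−mL=16/25 → turn +1·90°
n=1: pose=(9,-3,S); sL=16/29, sR=80/61; mL=-40/61, mR=-672/1769; mL+mR=-1832/1769 → advance -1; mR−mL=8/29 → turn +1·90°
n=2: pose=(9,-2,E); sL=160/281, sR=160/257; mL=-80/257, mR=-1920/72217; mL+mR=-24400/72217 → advance -1; mR−mL=80/281 → turn +1·90°
n=3: pose=(8,-2,N); sL=40/29, sR=10/17; mL=-5/17, mR=195/493; mL+mR=50/493 → advance +1; mR−mL=20/29 → turn +1·90°
n=4: pose=(8,-1,W); sL=160/121, sR=160/157; mL=-80/157, mR=2880/18997; mL+mR=-6800/18997 → advance -1; mR−mL=80/121 → turn +1·90°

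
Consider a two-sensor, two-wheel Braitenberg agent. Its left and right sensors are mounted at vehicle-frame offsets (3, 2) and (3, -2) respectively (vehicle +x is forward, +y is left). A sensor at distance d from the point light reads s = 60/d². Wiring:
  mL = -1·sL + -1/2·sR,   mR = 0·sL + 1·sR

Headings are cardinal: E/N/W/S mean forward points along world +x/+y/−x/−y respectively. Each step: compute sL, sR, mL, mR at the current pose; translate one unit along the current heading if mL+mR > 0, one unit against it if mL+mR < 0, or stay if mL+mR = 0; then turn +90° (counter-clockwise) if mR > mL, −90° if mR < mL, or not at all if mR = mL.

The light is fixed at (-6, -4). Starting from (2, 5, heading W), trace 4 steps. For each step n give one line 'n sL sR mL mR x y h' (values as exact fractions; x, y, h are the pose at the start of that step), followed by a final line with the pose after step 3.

0 30/37 30/73 -2745/2701 30/73 2 5 W
1 60/157 12/17 -1962/2669 12/17 3 5 S
2 5/24 15/52 -55/156 15/52 3 6 E
3 12/41 60/269 -4458/11029 60/269 2 6 N
final 2 5 W

n=0: pose=(2,5,W); sL=30/37, sR=30/73; mL=-2745/2701, mR=30/73; mL+mR=-1635/2701 → advance -1; mR−mL=3855/2701 → turn +1·90°
n=1: pose=(3,5,S); sL=60/157, sR=12/17; mL=-1962/2669, mR=12/17; mL+mR=-78/2669 → advance -1; mR−mL=3846/2669 → turn +1·90°
n=2: pose=(3,6,E); sL=5/24, sR=15/52; mL=-55/156, mR=15/52; mL+mR=-5/78 → advance -1; mR−mL=25/39 → turn +1·90°
n=3: pose=(2,6,N); sL=12/41, sR=60/269; mL=-4458/11029, mR=60/269; mL+mR=-1998/11029 → advance -1; mR−mL=6918/11029 → turn +1·90°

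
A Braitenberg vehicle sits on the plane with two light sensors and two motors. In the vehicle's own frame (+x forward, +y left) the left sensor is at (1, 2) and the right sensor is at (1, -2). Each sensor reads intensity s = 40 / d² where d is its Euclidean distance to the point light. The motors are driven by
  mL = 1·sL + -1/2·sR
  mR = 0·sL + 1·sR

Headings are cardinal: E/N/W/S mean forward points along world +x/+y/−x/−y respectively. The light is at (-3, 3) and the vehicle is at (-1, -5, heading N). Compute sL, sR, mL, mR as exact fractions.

left sensor world pos  = (-3, -4); dL² = 49
right sensor world pos = (1, -4); dR² = 65
sL = 40/49 = 40/49
sR = 40/65 = 8/13
mL = 1·sL + -1/2·sR = 324/637
mR = 0·sL + 1·sR = 8/13

40/49 8/13 324/637 8/13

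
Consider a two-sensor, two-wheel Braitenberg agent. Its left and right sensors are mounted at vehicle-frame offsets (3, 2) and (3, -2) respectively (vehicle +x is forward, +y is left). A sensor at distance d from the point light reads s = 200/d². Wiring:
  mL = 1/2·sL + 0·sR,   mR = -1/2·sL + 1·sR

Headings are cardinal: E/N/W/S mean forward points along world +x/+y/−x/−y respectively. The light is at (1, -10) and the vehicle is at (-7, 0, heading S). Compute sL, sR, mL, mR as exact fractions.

left sensor world pos  = (-5, -3); dL² = 85
right sensor world pos = (-9, -3); dR² = 149
sL = 200/85 = 40/17
sR = 200/149 = 200/149
mL = 1/2·sL + 0·sR = 20/17
mR = -1/2·sL + 1·sR = 420/2533

40/17 200/149 20/17 420/2533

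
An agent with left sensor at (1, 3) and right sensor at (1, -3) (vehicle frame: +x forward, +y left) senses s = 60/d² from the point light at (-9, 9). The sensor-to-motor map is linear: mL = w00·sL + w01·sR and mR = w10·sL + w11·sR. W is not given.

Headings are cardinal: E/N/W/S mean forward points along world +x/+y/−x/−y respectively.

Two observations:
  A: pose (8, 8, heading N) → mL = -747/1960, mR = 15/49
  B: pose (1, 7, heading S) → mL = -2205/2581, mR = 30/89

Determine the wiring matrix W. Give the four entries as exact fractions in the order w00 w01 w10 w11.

obs A: pose=(8,8,N) → sL=15/49, sR=3/20, mL=-747/1960, mR=15/49
obs B: pose=(1,7,S) → sL=30/89, sR=30/29, mL=-2205/2581, mR=30/89
sensor matrix S = [[15/49, 3/20], [30/89, 30/29]]; det S = 67311/252938
solve [mL_A; mL_B] = S·[w00; w01] and [mR_A; mR_B] = S·[w10; w11]:
  w00 = -1, w01 = -1/2, w10 = 1, w11 = 0

-1 -1/2 1 0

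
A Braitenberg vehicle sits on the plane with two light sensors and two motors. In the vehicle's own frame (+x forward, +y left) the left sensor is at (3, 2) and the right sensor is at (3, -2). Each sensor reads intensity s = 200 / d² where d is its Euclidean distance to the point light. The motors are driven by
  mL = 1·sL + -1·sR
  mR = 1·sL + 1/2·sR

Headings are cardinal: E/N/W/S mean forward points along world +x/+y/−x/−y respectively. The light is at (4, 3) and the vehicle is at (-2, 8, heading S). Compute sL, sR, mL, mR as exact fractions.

left sensor world pos  = (0, 5); dL² = 20
right sensor world pos = (-4, 5); dR² = 68
sL = 200/20 = 10
sR = 200/68 = 50/17
mL = 1·sL + -1·sR = 120/17
mR = 1·sL + 1/2·sR = 195/17

10 50/17 120/17 195/17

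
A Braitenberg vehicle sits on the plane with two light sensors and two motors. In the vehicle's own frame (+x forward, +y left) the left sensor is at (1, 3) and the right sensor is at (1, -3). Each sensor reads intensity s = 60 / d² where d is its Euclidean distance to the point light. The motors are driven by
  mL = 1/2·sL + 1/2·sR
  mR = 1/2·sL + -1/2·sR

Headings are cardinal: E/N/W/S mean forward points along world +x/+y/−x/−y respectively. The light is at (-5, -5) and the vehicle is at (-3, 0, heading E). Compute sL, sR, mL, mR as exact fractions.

60/73 60/13 2580/949 -1800/949

left sensor world pos  = (-2, 3); dL² = 73
right sensor world pos = (-2, -3); dR² = 13
sL = 60/73 = 60/73
sR = 60/13 = 60/13
mL = 1/2·sL + 1/2·sR = 2580/949
mR = 1/2·sL + -1/2·sR = -1800/949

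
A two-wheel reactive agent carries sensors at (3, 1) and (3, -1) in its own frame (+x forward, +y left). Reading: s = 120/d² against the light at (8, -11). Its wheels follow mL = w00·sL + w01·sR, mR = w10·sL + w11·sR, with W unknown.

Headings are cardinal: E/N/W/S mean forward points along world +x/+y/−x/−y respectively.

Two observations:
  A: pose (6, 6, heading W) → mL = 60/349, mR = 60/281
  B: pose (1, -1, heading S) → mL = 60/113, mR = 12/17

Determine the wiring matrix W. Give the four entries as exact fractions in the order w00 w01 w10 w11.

obs A: pose=(6,6,W) → sL=120/281, sR=120/349, mL=60/349, mR=60/281
obs B: pose=(1,-1,S) → sL=24/17, sR=120/113, mL=60/113, mR=12/17
sensor matrix S = [[120/281, 120/349], [24/17, 120/113]]; det S = -6013440/188390549
solve [mL_A; mL_B] = S·[w00; w01] and [mR_A; mR_B] = S·[w10; w11]:
  w00 = 0, w01 = 1/2, w10 = 1/2, w11 = 0

0 1/2 1/2 0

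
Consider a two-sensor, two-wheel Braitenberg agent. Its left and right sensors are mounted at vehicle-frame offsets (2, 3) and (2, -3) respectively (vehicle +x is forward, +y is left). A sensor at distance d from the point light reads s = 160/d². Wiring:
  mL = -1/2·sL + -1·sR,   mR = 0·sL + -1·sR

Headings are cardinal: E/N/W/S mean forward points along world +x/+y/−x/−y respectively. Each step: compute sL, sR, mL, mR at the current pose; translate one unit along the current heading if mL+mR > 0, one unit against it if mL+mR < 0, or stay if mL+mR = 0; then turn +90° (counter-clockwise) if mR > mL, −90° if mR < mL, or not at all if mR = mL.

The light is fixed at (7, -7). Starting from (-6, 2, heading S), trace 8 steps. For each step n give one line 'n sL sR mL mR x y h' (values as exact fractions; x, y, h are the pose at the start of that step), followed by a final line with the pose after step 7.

n=0: pose=(-6,2,S); sL=160/149, sR=32/61; mL=-9648/9089, mR=-32/61; mL+mR=-14416/9089 → advance -1; mR−mL=80/149 → turn +1·90°
n=1: pose=(-6,3,E); sL=16/29, sR=16/17; mL=-600/493, mR=-16/17; mL+mR=-1064/493 → advance -1; mR−mL=8/29 → turn +1·90°
n=2: pose=(-7,3,N); sL=160/433, sR=32/53; mL=-18096/22949, mR=-32/53; mL+mR=-31952/22949 → advance -1; mR−mL=80/433 → turn +1·90°
n=3: pose=(-7,2,W); sL=40/73, sR=2/5; mL=-246/365, mR=-2/5; mL+mR=-392/365 → advance -1; mR−mL=20/73 → turn +1·90°
n=4: pose=(-6,2,S); sL=160/149, sR=32/61; mL=-9648/9089, mR=-32/61; mL+mR=-14416/9089 → advance -1; mR−mL=80/149 → turn +1·90°
n=5: pose=(-6,3,E); sL=16/29, sR=16/17; mL=-600/493, mR=-16/17; mL+mR=-1064/493 → advance -1; mR−mL=8/29 → turn +1·90°
n=6: pose=(-7,3,N); sL=160/433, sR=32/53; mL=-18096/22949, mR=-32/53; mL+mR=-31952/22949 → advance -1; mR−mL=80/433 → turn +1·90°
n=7: pose=(-7,2,W); sL=40/73, sR=2/5; mL=-246/365, mR=-2/5; mL+mR=-392/365 → advance -1; mR−mL=20/73 → turn +1·90°

0 160/149 32/61 -9648/9089 -32/61 -6 2 S
1 16/29 16/17 -600/493 -16/17 -6 3 E
2 160/433 32/53 -18096/22949 -32/53 -7 3 N
3 40/73 2/5 -246/365 -2/5 -7 2 W
4 160/149 32/61 -9648/9089 -32/61 -6 2 S
5 16/29 16/17 -600/493 -16/17 -6 3 E
6 160/433 32/53 -18096/22949 -32/53 -7 3 N
7 40/73 2/5 -246/365 -2/5 -7 2 W
final -6 2 S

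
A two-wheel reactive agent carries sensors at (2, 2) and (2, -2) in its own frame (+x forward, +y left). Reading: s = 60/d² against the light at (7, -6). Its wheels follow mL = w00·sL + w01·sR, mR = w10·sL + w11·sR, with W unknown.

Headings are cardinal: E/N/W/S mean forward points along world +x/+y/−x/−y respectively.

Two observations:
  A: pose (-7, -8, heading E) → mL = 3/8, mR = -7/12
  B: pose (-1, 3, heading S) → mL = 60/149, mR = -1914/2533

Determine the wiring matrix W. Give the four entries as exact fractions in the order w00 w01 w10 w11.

0 1 -1/2 -1

obs A: pose=(-7,-8,E) → sL=5/12, sR=3/8, mL=3/8, mR=-7/12
obs B: pose=(-1,3,S) → sL=12/17, sR=60/149, mL=60/149, mR=-1914/2533
sensor matrix S = [[5/12, 3/8], [12/17, 60/149]]; det S = -491/5066
solve [mL_A; mL_B] = S·[w00; w01] and [mR_A; mR_B] = S·[w10; w11]:
  w00 = 0, w01 = 1, w10 = -1/2, w11 = -1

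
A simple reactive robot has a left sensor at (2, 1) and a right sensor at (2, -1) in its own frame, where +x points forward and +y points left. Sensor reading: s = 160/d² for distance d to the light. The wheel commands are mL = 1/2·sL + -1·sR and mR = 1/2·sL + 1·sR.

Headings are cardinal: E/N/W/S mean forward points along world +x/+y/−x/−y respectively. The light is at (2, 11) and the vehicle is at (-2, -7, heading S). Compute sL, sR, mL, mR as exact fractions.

left sensor world pos  = (-1, -9); dL² = 409
right sensor world pos = (-3, -9); dR² = 425
sL = 160/409 = 160/409
sR = 160/425 = 32/85
mL = 1/2·sL + -1·sR = -6288/34765
mR = 1/2·sL + 1·sR = 19888/34765

160/409 32/85 -6288/34765 19888/34765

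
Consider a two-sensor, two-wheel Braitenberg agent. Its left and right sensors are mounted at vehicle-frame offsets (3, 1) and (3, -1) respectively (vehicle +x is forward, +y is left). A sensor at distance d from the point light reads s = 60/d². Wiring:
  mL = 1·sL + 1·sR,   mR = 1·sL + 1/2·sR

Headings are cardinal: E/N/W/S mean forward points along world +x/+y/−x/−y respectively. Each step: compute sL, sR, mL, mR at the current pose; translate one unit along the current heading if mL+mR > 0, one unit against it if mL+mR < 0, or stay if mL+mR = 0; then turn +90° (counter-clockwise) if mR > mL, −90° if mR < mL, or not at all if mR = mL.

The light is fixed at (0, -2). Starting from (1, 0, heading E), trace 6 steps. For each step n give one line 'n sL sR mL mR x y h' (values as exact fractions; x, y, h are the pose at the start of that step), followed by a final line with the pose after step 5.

0 12/5 60/17 504/85 354/85 1 0 E
1 6 30 36 21 2 0 S
2 60 12 72 66 2 -1 W
3 15/4 3 27/4 21/4 1 -1 N
4 12/5 60/17 504/85 354/85 1 0 E
5 6 30 36 21 2 0 S
final 2 -1 W

n=0: pose=(1,0,E); sL=12/5, sR=60/17; mL=504/85, mR=354/85; mL+mR=858/85 → advance +1; mR−mL=-30/17 → turn -1·90°
n=1: pose=(2,0,S); sL=6, sR=30; mL=36, mR=21; mL+mR=57 → advance +1; mR−mL=-15 → turn -1·90°
n=2: pose=(2,-1,W); sL=60, sR=12; mL=72, mR=66; mL+mR=138 → advance +1; mR−mL=-6 → turn -1·90°
n=3: pose=(1,-1,N); sL=15/4, sR=3; mL=27/4, mR=21/4; mL+mR=12 → advance +1; mR−mL=-3/2 → turn -1·90°
n=4: pose=(1,0,E); sL=12/5, sR=60/17; mL=504/85, mR=354/85; mL+mR=858/85 → advance +1; mR−mL=-30/17 → turn -1·90°
n=5: pose=(2,0,S); sL=6, sR=30; mL=36, mR=21; mL+mR=57 → advance +1; mR−mL=-15 → turn -1·90°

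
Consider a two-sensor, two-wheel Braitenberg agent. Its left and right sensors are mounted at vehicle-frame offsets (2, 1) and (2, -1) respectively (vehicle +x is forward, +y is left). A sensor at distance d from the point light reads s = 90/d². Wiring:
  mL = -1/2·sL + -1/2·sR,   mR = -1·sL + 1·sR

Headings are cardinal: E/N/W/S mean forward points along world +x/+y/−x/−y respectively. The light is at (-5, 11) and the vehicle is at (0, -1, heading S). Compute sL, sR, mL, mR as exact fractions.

left sensor world pos  = (1, -3); dL² = 232
right sensor world pos = (-1, -3); dR² = 212
sL = 90/232 = 45/116
sR = 90/212 = 45/106
mL = -1/2·sL + -1/2·sR = -4995/12296
mR = -1·sL + 1·sR = 225/6148

45/116 45/106 -4995/12296 225/6148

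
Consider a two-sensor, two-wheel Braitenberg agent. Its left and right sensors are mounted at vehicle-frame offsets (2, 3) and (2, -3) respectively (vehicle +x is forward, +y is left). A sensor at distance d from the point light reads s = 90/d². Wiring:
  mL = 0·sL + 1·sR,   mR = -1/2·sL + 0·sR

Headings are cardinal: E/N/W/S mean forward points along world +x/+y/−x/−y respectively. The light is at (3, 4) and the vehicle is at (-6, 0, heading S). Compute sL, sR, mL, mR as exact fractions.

left sensor world pos  = (-3, -2); dL² = 72
right sensor world pos = (-9, -2); dR² = 180
sL = 90/72 = 5/4
sR = 90/180 = 1/2
mL = 0·sL + 1·sR = 1/2
mR = -1/2·sL + 0·sR = -5/8

5/4 1/2 1/2 -5/8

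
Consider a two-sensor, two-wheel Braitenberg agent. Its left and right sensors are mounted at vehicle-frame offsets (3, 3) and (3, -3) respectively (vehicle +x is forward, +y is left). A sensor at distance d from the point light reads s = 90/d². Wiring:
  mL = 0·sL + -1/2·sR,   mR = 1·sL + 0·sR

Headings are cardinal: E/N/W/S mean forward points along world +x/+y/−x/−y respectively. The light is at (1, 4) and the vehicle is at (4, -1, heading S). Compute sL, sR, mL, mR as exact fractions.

left sensor world pos  = (7, -4); dL² = 100
right sensor world pos = (1, -4); dR² = 64
sL = 90/100 = 9/10
sR = 90/64 = 45/32
mL = 0·sL + -1/2·sR = -45/64
mR = 1·sL + 0·sR = 9/10

9/10 45/32 -45/64 9/10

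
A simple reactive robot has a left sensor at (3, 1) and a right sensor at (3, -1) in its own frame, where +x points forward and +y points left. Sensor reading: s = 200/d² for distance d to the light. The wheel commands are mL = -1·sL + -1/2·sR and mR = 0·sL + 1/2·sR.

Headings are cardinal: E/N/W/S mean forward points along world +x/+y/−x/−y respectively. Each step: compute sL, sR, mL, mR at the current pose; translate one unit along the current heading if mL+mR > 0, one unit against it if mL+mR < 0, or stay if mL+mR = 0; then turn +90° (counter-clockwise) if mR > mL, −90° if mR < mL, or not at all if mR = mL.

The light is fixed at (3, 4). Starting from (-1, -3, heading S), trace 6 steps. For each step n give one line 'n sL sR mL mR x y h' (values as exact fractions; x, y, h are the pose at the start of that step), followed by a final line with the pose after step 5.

0 200/109 8/5 -1436/545 4/5 -1 -3 S
1 100/13 4 -126/13 2 -1 -2 E
2 40/9 8 -76/9 4 -2 -2 N
3 25/16 2 -41/16 1 -2 -3 W
4 200/109 8/5 -1436/545 4/5 -1 -3 S
5 100/13 4 -126/13 2 -1 -2 E
final -2 -2 N

n=0: pose=(-1,-3,S); sL=200/109, sR=8/5; mL=-1436/545, mR=4/5; mL+mR=-200/109 → advance -1; mR−mL=1872/545 → turn +1·90°
n=1: pose=(-1,-2,E); sL=100/13, sR=4; mL=-126/13, mR=2; mL+mR=-100/13 → advance -1; mR−mL=152/13 → turn +1·90°
n=2: pose=(-2,-2,N); sL=40/9, sR=8; mL=-76/9, mR=4; mL+mR=-40/9 → advance -1; mR−mL=112/9 → turn +1·90°
n=3: pose=(-2,-3,W); sL=25/16, sR=2; mL=-41/16, mR=1; mL+mR=-25/16 → advance -1; mR−mL=57/16 → turn +1·90°
n=4: pose=(-1,-3,S); sL=200/109, sR=8/5; mL=-1436/545, mR=4/5; mL+mR=-200/109 → advance -1; mR−mL=1872/545 → turn +1·90°
n=5: pose=(-1,-2,E); sL=100/13, sR=4; mL=-126/13, mR=2; mL+mR=-100/13 → advance -1; mR−mL=152/13 → turn +1·90°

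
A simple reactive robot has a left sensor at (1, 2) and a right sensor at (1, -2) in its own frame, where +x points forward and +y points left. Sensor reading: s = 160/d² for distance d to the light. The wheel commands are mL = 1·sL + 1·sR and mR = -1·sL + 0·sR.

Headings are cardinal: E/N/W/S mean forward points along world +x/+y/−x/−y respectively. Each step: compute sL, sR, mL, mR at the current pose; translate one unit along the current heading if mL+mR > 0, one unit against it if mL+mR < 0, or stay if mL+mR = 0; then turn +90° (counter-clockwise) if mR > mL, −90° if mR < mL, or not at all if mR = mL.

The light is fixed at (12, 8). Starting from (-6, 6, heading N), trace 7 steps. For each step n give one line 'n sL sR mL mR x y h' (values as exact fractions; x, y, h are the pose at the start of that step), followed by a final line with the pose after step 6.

0 160/401 160/257 105280/103057 -160/401 -6 6 N
1 16/29 80/149 4704/4321 -16/29 -6 7 E
2 160/229 32/73 19008/16717 -160/229 -5 7 S
3 8/17 40/81 1328/1377 -8/17 -5 6 W
4 160/401 160/257 105280/103057 -160/401 -6 6 N
5 16/29 80/149 4704/4321 -16/29 -6 7 E
6 160/229 32/73 19008/16717 -160/229 -5 7 S
final -5 6 W

n=0: pose=(-6,6,N); sL=160/401, sR=160/257; mL=105280/103057, mR=-160/401; mL+mR=160/257 → advance +1; mR−mL=-146400/103057 → turn -1·90°
n=1: pose=(-6,7,E); sL=16/29, sR=80/149; mL=4704/4321, mR=-16/29; mL+mR=80/149 → advance +1; mR−mL=-7088/4321 → turn -1·90°
n=2: pose=(-5,7,S); sL=160/229, sR=32/73; mL=19008/16717, mR=-160/229; mL+mR=32/73 → advance +1; mR−mL=-30688/16717 → turn -1·90°
n=3: pose=(-5,6,W); sL=8/17, sR=40/81; mL=1328/1377, mR=-8/17; mL+mR=40/81 → advance +1; mR−mL=-1976/1377 → turn -1·90°
n=4: pose=(-6,6,N); sL=160/401, sR=160/257; mL=105280/103057, mR=-160/401; mL+mR=160/257 → advance +1; mR−mL=-146400/103057 → turn -1·90°
n=5: pose=(-6,7,E); sL=16/29, sR=80/149; mL=4704/4321, mR=-16/29; mL+mR=80/149 → advance +1; mR−mL=-7088/4321 → turn -1·90°
n=6: pose=(-5,7,S); sL=160/229, sR=32/73; mL=19008/16717, mR=-160/229; mL+mR=32/73 → advance +1; mR−mL=-30688/16717 → turn -1·90°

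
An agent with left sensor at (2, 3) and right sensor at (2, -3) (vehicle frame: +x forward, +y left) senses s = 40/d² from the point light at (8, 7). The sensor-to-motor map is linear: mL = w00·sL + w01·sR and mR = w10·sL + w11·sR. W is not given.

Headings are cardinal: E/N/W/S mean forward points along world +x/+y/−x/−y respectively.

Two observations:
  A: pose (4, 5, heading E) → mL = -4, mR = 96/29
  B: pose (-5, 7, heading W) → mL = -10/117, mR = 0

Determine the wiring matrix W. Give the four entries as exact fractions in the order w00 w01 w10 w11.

obs A: pose=(4,5,E) → sL=8, sR=40/29, mL=-4, mR=96/29
obs B: pose=(-5,7,W) → sL=20/117, sR=20/117, mL=-10/117, mR=0
sensor matrix S = [[8, 40/29], [20/117, 20/117]]; det S = 1280/1131
solve [mL_A; mL_B] = S·[w00; w01] and [mR_A; mR_B] = S·[w10; w11]:
  w00 = -1/2, w01 = 0, w10 = 1/2, w11 = -1/2

-1/2 0 1/2 -1/2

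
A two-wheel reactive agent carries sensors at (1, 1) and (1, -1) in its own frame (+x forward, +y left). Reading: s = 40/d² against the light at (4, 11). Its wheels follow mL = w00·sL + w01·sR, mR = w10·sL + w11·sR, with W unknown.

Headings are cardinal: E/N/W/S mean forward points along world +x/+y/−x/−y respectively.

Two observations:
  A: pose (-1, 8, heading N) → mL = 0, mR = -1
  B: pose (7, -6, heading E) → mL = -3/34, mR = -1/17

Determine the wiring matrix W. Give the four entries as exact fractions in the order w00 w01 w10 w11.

obs A: pose=(-1,8,N) → sL=1, sR=2, mL=0, mR=-1
obs B: pose=(7,-6,E) → sL=5/34, sR=2/17, mL=-3/34, mR=-1/17
sensor matrix S = [[1, 2], [5/34, 2/17]]; det S = -3/17
solve [mL_A; mL_B] = S·[w00; w01] and [mR_A; mR_B] = S·[w10; w11]:
  w00 = -1, w01 = 1/2, w10 = 0, w11 = -1/2

-1 1/2 0 -1/2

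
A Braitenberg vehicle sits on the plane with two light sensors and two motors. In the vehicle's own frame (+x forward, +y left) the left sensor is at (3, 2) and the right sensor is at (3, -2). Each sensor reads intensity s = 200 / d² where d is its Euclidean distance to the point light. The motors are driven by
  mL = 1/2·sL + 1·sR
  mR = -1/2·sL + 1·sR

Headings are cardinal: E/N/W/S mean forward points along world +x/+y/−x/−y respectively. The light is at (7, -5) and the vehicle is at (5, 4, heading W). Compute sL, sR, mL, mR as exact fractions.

left sensor world pos  = (2, 2); dL² = 74
right sensor world pos = (2, 6); dR² = 146
sL = 200/74 = 100/37
sR = 200/146 = 100/73
mL = 1/2·sL + 1·sR = 7350/2701
mR = -1/2·sL + 1·sR = 50/2701

100/37 100/73 7350/2701 50/2701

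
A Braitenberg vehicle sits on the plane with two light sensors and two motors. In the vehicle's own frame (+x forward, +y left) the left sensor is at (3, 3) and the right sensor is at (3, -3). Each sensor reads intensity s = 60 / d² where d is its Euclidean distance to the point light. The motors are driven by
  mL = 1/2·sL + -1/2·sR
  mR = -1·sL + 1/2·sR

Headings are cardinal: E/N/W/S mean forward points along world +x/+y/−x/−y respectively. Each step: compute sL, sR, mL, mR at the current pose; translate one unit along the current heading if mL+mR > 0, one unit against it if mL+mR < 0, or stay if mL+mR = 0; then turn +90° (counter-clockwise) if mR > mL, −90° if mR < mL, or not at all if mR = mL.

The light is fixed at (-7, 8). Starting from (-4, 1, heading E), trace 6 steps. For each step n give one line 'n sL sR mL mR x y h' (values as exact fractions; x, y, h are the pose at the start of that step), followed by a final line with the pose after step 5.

0 15/13 15/34 315/884 -825/884 -4 1 E
1 12/25 60/101 -144/2525 -462/2525 -5 1 S
2 30/41 6 -108/41 93/41 -5 2 W
3 20/39 20/27 -40/351 -50/351 -4 2 S
4 15/16 15 -225/32 105/16 -4 3 W
5 60/113 12/13 -288/1469 -102/1469 -3 3 S
final -3 4 E

n=0: pose=(-4,1,E); sL=15/13, sR=15/34; mL=315/884, mR=-825/884; mL+mR=-15/26 → advance -1; mR−mL=-285/221 → turn -1·90°
n=1: pose=(-5,1,S); sL=12/25, sR=60/101; mL=-144/2525, mR=-462/2525; mL+mR=-6/25 → advance -1; mR−mL=-318/2525 → turn -1·90°
n=2: pose=(-5,2,W); sL=30/41, sR=6; mL=-108/41, mR=93/41; mL+mR=-15/41 → advance -1; mR−mL=201/41 → turn +1·90°
n=3: pose=(-4,2,S); sL=20/39, sR=20/27; mL=-40/351, mR=-50/351; mL+mR=-10/39 → advance -1; mR−mL=-10/351 → turn -1·90°
n=4: pose=(-4,3,W); sL=15/16, sR=15; mL=-225/32, mR=105/16; mL+mR=-15/32 → advance -1; mR−mL=435/32 → turn +1·90°
n=5: pose=(-3,3,S); sL=60/113, sR=12/13; mL=-288/1469, mR=-102/1469; mL+mR=-30/113 → advance -1; mR−mL=186/1469 → turn +1·90°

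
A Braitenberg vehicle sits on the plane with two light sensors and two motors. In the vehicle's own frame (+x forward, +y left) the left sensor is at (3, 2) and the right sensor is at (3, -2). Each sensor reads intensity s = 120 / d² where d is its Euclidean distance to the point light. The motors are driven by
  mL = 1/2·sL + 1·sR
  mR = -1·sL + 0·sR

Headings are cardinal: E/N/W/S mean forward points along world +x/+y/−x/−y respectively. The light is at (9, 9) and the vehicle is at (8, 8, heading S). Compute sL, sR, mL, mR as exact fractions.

120/17 24/5 708/85 -120/17

left sensor world pos  = (10, 5); dL² = 17
right sensor world pos = (6, 5); dR² = 25
sL = 120/17 = 120/17
sR = 120/25 = 24/5
mL = 1/2·sL + 1·sR = 708/85
mR = -1·sL + 0·sR = -120/17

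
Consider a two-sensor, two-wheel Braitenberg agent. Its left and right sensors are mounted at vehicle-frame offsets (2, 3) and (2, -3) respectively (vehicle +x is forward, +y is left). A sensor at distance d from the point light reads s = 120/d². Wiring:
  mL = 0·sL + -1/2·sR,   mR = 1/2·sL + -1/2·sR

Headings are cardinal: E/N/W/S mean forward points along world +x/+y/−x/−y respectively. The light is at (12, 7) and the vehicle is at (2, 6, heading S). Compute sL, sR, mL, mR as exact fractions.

left sensor world pos  = (5, 4); dL² = 58
right sensor world pos = (-1, 4); dR² = 178
sL = 120/58 = 60/29
sR = 120/178 = 60/89
mL = 0·sL + -1/2·sR = -30/89
mR = 1/2·sL + -1/2·sR = 1800/2581

60/29 60/89 -30/89 1800/2581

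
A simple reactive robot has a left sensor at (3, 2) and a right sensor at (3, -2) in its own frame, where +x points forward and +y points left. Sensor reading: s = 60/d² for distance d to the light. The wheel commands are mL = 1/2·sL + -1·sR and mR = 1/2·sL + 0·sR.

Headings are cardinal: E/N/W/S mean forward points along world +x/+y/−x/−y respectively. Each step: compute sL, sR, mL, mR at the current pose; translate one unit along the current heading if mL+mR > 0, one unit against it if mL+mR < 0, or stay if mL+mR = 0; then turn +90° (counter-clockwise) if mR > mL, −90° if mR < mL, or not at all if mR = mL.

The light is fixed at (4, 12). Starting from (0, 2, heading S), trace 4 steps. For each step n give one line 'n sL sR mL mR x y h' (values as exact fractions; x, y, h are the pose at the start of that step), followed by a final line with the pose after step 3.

n=0: pose=(0,2,S); sL=60/173, sR=12/41; mL=-846/7093, mR=30/173; mL+mR=384/7093 → advance +1; mR−mL=12/41 → turn +1·90°
n=1: pose=(0,1,E); sL=30/41, sR=6/17; mL=9/697, mR=15/41; mL+mR=264/697 → advance +1; mR−mL=6/17 → turn +1·90°
n=2: pose=(1,1,N); sL=60/89, sR=12/13; mL=-678/1157, mR=30/89; mL+mR=-288/1157 → advance -1; mR−mL=12/13 → turn +1·90°
n=3: pose=(1,0,W); sL=15/58, sR=15/34; mL=-615/1972, mR=15/116; mL+mR=-90/493 → advance -1; mR−mL=15/34 → turn +1·90°

0 60/173 12/41 -846/7093 30/173 0 2 S
1 30/41 6/17 9/697 15/41 0 1 E
2 60/89 12/13 -678/1157 30/89 1 1 N
3 15/58 15/34 -615/1972 15/116 1 0 W
final 2 0 S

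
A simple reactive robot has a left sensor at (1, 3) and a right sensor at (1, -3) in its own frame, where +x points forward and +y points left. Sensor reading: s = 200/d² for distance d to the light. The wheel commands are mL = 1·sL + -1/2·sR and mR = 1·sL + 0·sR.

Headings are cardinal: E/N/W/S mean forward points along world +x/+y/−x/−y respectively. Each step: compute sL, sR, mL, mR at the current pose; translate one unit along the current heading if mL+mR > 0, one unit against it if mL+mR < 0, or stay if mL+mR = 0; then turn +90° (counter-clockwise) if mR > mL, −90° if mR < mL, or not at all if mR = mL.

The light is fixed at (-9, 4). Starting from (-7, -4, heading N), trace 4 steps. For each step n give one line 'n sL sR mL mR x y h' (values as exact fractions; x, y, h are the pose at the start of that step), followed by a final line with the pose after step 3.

0 4 100/37 98/37 4 -7 -4 N
1 200/101 200/17 -6700/1717 200/101 -7 -3 W
2 2 25/8 7/16 2 -6 -3 S
3 200/41 200/137 23300/5617 200/41 -6 -4 E
final -5 -4 N

n=0: pose=(-7,-4,N); sL=4, sR=100/37; mL=98/37, mR=4; mL+mR=246/37 → advance +1; mR−mL=50/37 → turn +1·90°
n=1: pose=(-7,-3,W); sL=200/101, sR=200/17; mL=-6700/1717, mR=200/101; mL+mR=-3300/1717 → advance -1; mR−mL=100/17 → turn +1·90°
n=2: pose=(-6,-3,S); sL=2, sR=25/8; mL=7/16, mR=2; mL+mR=39/16 → advance +1; mR−mL=25/16 → turn +1·90°
n=3: pose=(-6,-4,E); sL=200/41, sR=200/137; mL=23300/5617, mR=200/41; mL+mR=50700/5617 → advance +1; mR−mL=100/137 → turn +1·90°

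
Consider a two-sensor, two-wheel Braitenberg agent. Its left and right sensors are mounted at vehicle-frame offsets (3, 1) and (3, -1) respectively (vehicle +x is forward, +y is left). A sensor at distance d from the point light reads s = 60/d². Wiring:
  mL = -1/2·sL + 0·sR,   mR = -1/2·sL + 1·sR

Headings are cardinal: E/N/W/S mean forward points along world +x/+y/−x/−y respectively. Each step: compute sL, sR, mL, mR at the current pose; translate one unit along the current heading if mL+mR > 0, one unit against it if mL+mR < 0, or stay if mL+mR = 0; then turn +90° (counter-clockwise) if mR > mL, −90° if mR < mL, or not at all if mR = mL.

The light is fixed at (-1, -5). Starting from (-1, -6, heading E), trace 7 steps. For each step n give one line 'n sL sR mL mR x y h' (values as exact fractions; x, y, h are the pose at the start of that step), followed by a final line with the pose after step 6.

n=0: pose=(-1,-6,E); sL=20/3, sR=60/13; mL=-10/3, mR=50/39; mL+mR=-80/39 → advance -1; mR−mL=60/13 → turn +1·90°
n=1: pose=(-2,-6,N); sL=15/2, sR=15; mL=-15/4, mR=45/4; mL+mR=15/2 → advance +1; mR−mL=15 → turn +1·90°
n=2: pose=(-2,-5,W); sL=60/17, sR=60/17; mL=-30/17, mR=30/17; mL+mR=0 → advance +0; mR−mL=60/17 → turn +1·90°
n=3: pose=(-2,-5,S); sL=20/3, sR=60/13; mL=-10/3, mR=50/39; mL+mR=-80/39 → advance -1; mR−mL=60/13 → turn +1·90°
n=4: pose=(-2,-4,E); sL=15/2, sR=15; mL=-15/4, mR=45/4; mL+mR=15/2 → advance +1; mR−mL=15 → turn +1·90°
n=5: pose=(-1,-4,N); sL=60/17, sR=60/17; mL=-30/17, mR=30/17; mL+mR=0 → advance +0; mR−mL=60/17 → turn +1·90°
n=6: pose=(-1,-4,W); sL=20/3, sR=60/13; mL=-10/3, mR=50/39; mL+mR=-80/39 → advance -1; mR−mL=60/13 → turn +1·90°

0 20/3 60/13 -10/3 50/39 -1 -6 E
1 15/2 15 -15/4 45/4 -2 -6 N
2 60/17 60/17 -30/17 30/17 -2 -5 W
3 20/3 60/13 -10/3 50/39 -2 -5 S
4 15/2 15 -15/4 45/4 -2 -4 E
5 60/17 60/17 -30/17 30/17 -1 -4 N
6 20/3 60/13 -10/3 50/39 -1 -4 W
final 0 -4 S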